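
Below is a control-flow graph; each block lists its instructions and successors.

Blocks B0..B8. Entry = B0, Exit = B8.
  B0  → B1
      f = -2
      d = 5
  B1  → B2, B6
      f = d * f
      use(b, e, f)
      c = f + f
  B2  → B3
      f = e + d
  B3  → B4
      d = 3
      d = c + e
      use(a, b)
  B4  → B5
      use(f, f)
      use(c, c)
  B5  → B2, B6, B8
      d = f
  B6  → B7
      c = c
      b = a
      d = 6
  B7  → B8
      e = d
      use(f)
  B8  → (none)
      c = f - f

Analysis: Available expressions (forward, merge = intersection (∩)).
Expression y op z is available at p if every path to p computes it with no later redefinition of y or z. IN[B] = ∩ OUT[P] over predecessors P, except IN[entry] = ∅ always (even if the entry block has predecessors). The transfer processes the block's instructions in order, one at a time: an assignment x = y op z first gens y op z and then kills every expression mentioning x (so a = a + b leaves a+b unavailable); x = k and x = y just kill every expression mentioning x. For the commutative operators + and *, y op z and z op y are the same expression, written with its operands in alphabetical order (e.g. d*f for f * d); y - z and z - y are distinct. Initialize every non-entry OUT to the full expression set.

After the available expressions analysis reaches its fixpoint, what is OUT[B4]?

Converged values:
  B0:  IN={}  OUT={}
  B1:  IN={}  OUT={f+f}
  B2:  IN={}  OUT={d+e}
  B3:  IN={d+e}  OUT={c+e}
  B4:  IN={c+e}  OUT={c+e}
  B5:  IN={c+e}  OUT={c+e}
  B6:  IN={}  OUT={}
  B7:  IN={}  OUT={}
  B8:  IN={}  OUT={f-f}

Merge at B4: IN[B4] = OUT[B3] = {c+e}
Applying B4's transfer function to that IN value gives OUT[B4] (row B4 above).

Answer: {c+e}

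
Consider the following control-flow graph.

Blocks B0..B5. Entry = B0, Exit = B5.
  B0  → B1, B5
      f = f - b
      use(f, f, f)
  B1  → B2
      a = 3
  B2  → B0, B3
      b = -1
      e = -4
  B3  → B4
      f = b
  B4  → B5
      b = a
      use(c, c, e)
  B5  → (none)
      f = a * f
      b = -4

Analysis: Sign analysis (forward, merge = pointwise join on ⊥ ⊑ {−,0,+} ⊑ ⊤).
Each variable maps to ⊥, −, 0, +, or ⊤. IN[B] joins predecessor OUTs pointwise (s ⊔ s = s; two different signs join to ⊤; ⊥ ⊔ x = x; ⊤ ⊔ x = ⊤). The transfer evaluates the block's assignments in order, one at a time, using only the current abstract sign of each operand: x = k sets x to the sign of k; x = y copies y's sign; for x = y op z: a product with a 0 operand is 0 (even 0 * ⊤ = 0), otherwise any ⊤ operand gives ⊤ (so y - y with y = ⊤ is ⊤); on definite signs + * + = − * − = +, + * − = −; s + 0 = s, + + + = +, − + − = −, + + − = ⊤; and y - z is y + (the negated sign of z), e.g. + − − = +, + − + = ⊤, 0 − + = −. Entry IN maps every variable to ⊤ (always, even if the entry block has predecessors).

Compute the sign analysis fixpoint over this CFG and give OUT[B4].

Converged values:
  B0: | IN=(all ⊤) | OUT=(all ⊤)
  B1: | IN=(all ⊤) | OUT={a:+; rest ⊤}
  B2: | IN={a:+; rest ⊤} | OUT={a:+, b:-, e:-; rest ⊤}
  B3: | IN={a:+, b:-, e:-; rest ⊤} | OUT={a:+, b:-, e:-, f:-; rest ⊤}
  B4: | IN={a:+, b:-, e:-, f:-; rest ⊤} | OUT={a:+, b:+, e:-, f:-; rest ⊤}
  B5: | IN=(all ⊤) | OUT={b:-; rest ⊤}

Merge at B4: IN[B4] = OUT[B3] = {a: +, b: -, c: ⊤, d: ⊤, e: -, f: -}
Applying B4's transfer function to that IN value gives OUT[B4] (row B4 above).

Answer: {a: +, b: +, c: ⊤, d: ⊤, e: -, f: -}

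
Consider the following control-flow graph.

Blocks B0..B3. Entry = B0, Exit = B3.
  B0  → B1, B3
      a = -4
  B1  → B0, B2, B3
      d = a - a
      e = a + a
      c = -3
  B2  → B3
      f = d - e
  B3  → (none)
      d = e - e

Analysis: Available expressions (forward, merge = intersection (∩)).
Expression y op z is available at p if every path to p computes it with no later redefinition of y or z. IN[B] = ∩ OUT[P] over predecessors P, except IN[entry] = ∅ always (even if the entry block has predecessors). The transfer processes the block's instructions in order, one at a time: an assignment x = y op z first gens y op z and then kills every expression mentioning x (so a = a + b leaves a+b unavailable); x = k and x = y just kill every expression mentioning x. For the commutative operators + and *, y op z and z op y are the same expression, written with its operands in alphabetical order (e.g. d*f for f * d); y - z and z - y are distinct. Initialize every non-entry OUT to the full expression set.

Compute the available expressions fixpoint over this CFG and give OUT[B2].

Answer: {a+a, a-a, d-e}

Working:
Fixpoint table:
  B0:   IN={}   OUT={}
  B1:   IN={}   OUT={a+a, a-a}
  B2:   IN={a+a, a-a}   OUT={a+a, a-a, d-e}
  B3:   IN={}   OUT={e-e}

Merge at B2: IN[B2] = OUT[B1] = {a+a, a-a}
Applying B2's transfer function to that IN value gives OUT[B2] (row B2 above).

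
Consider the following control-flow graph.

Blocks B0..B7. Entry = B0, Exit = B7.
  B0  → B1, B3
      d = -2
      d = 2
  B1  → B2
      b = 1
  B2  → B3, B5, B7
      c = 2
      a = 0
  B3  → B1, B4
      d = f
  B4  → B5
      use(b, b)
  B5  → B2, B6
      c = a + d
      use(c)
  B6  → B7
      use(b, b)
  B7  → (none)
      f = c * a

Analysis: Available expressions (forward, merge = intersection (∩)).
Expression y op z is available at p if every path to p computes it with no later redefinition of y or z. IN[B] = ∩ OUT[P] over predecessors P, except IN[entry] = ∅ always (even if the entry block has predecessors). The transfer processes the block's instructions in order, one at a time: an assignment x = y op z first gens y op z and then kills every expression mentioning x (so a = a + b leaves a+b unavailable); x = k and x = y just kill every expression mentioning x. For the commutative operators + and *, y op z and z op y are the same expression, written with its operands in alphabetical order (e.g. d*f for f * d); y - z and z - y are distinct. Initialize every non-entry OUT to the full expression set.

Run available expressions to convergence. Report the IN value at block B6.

Per-block solution:
  B0:   IN={}   OUT={}
  B1:   IN={}   OUT={}
  B2:   IN={}   OUT={}
  B3:   IN={}   OUT={}
  B4:   IN={}   OUT={}
  B5:   IN={}   OUT={a+d}
  B6:   IN={a+d}   OUT={a+d}
  B7:   IN={}   OUT={a*c}

Merge at B6: IN[B6] = OUT[B5] = {a+d}

Answer: {a+d}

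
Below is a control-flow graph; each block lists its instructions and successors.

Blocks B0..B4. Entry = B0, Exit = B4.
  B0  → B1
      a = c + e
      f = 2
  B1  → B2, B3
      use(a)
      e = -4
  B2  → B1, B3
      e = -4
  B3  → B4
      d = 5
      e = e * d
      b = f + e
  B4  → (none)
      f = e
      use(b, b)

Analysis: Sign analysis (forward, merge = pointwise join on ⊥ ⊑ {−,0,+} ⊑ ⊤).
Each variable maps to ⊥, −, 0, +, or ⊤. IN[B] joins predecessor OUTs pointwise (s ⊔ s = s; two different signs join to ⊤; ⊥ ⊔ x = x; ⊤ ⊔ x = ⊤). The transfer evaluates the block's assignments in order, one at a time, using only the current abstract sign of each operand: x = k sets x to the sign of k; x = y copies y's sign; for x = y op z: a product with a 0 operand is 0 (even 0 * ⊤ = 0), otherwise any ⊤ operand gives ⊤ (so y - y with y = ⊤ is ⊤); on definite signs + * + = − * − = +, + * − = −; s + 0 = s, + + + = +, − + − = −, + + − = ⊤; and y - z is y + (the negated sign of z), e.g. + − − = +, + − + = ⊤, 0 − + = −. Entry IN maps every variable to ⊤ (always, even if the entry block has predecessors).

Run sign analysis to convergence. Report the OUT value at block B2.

Answer: {a: ⊤, b: ⊤, c: ⊤, d: ⊤, e: -, f: +}

Derivation:
Per-block solution:
  B0:  IN=(all ⊤)  OUT={f:+; rest ⊤}
  B1:  IN={f:+; rest ⊤}  OUT={e:-, f:+; rest ⊤}
  B2:  IN={e:-, f:+; rest ⊤}  OUT={e:-, f:+; rest ⊤}
  B3:  IN={e:-, f:+; rest ⊤}  OUT={d:+, e:-, f:+; rest ⊤}
  B4:  IN={d:+, e:-, f:+; rest ⊤}  OUT={d:+, e:-, f:-; rest ⊤}

Merge at B2: IN[B2] = OUT[B1] = {a: ⊤, b: ⊤, c: ⊤, d: ⊤, e: -, f: +}
Applying B2's transfer function to that IN value gives OUT[B2] (row B2 above).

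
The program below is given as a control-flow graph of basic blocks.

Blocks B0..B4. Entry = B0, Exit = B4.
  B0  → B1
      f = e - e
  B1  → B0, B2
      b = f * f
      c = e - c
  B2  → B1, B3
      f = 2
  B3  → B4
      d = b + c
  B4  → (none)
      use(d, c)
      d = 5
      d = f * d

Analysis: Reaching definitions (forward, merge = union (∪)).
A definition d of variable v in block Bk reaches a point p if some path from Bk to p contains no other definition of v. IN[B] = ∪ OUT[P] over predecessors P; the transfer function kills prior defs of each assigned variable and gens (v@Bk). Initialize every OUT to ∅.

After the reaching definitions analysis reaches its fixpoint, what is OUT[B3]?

Fixpoint table:
  B0:  IN={b@B1, c@B1, f@B0, f@B2}  OUT={b@B1, c@B1, f@B0}
  B1:  IN={b@B1, c@B1, f@B0, f@B2}  OUT={b@B1, c@B1, f@B0, f@B2}
  B2:  IN={b@B1, c@B1, f@B0, f@B2}  OUT={b@B1, c@B1, f@B2}
  B3:  IN={b@B1, c@B1, f@B2}  OUT={b@B1, c@B1, d@B3, f@B2}
  B4:  IN={b@B1, c@B1, d@B3, f@B2}  OUT={b@B1, c@B1, d@B4, f@B2}

Merge at B3: IN[B3] = OUT[B2] = {b@B1, c@B1, f@B2}
Applying B3's transfer function to that IN value gives OUT[B3] (row B3 above).

Answer: {b@B1, c@B1, d@B3, f@B2}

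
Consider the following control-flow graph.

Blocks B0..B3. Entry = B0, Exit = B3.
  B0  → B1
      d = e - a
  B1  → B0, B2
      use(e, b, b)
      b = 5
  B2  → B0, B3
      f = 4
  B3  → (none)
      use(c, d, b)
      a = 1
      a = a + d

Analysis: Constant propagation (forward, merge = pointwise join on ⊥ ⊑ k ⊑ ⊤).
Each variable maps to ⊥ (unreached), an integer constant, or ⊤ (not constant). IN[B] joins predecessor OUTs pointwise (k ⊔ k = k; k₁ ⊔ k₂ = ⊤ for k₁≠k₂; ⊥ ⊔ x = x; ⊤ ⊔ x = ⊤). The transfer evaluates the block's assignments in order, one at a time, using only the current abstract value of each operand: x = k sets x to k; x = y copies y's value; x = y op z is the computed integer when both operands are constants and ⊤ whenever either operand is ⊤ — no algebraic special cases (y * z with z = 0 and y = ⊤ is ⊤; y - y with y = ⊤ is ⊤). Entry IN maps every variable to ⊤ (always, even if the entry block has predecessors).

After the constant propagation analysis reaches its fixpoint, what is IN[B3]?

Answer: {a: ⊤, b: 5, c: ⊤, d: ⊤, e: ⊤, f: 4}

Trace:
Fixpoint table:
  B0: | IN=(all ⊤) | OUT=(all ⊤)
  B1: | IN=(all ⊤) | OUT={b:5; rest ⊤}
  B2: | IN={b:5; rest ⊤} | OUT={b:5, f:4; rest ⊤}
  B3: | IN={b:5, f:4; rest ⊤} | OUT={b:5, f:4; rest ⊤}

Merge at B3: IN[B3] = OUT[B2] = {a: ⊤, b: 5, c: ⊤, d: ⊤, e: ⊤, f: 4}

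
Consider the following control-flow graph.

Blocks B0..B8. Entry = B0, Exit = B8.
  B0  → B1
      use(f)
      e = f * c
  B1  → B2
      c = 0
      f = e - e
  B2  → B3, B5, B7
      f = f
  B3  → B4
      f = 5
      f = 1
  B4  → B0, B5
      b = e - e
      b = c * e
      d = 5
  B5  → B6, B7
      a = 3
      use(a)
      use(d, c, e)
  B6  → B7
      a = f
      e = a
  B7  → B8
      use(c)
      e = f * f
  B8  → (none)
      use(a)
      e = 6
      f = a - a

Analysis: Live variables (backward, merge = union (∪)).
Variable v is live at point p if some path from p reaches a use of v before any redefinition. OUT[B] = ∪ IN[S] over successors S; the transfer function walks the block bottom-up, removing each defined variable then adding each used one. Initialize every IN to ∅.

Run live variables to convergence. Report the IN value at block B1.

Per-block solution:
  B0:   IN={a, c, d, f}   OUT={a, d, e}
  B1:   IN={a, d, e}   OUT={a, c, d, e, f}
  B2:   IN={a, c, d, e, f}   OUT={a, c, d, e, f}
  B3:   IN={a, c, e}   OUT={a, c, e, f}
  B4:   IN={a, c, e, f}   OUT={a, c, d, e, f}
  B5:   IN={c, d, e, f}   OUT={a, c, f}
  B6:   IN={c, f}   OUT={a, c, f}
  B7:   IN={a, c, f}   OUT={a}
  B8:   IN={a}   OUT={}

Merge at B1: OUT[B1] = IN[B2] = {a, c, d, e, f}
Applying B1's transfer function to that OUT value gives IN[B1] (row B1 above).

Answer: {a, d, e}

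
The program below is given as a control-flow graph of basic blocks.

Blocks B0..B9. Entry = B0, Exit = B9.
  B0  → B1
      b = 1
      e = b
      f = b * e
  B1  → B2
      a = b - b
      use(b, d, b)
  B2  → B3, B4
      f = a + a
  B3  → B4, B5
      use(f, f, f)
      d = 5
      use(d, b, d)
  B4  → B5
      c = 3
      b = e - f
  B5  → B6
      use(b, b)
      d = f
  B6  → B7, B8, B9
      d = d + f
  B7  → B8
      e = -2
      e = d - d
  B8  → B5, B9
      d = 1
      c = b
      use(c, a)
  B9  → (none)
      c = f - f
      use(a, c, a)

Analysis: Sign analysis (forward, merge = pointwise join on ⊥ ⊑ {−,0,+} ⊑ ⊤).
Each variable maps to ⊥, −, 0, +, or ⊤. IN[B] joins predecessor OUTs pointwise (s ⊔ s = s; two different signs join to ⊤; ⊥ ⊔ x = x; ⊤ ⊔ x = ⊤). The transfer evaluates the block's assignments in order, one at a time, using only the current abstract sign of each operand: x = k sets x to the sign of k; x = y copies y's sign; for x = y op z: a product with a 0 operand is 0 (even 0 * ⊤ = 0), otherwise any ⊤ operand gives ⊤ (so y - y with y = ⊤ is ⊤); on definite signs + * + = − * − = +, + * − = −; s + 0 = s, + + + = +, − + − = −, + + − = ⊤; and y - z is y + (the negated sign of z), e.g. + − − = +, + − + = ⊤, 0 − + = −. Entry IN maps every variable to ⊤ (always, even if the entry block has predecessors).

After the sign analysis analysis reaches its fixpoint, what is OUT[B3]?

Answer: {a: ⊤, b: +, c: ⊤, d: +, e: +, f: ⊤}

Derivation:
Per-block solution:
  B0:   IN=(all ⊤)   OUT={b:+, e:+, f:+; rest ⊤}
  B1:   IN={b:+, e:+, f:+; rest ⊤}   OUT={b:+, e:+, f:+; rest ⊤}
  B2:   IN={b:+, e:+, f:+; rest ⊤}   OUT={b:+, e:+; rest ⊤}
  B3:   IN={b:+, e:+; rest ⊤}   OUT={b:+, d:+, e:+; rest ⊤}
  B4:   IN={b:+, e:+; rest ⊤}   OUT={c:+, e:+; rest ⊤}
  B5:   IN=(all ⊤)   OUT=(all ⊤)
  B6:   IN=(all ⊤)   OUT=(all ⊤)
  B7:   IN=(all ⊤)   OUT=(all ⊤)
  B8:   IN=(all ⊤)   OUT={d:+; rest ⊤}
  B9:   IN=(all ⊤)   OUT=(all ⊤)

Merge at B3: IN[B3] = OUT[B2] = {a: ⊤, b: +, c: ⊤, d: ⊤, e: +, f: ⊤}
Applying B3's transfer function to that IN value gives OUT[B3] (row B3 above).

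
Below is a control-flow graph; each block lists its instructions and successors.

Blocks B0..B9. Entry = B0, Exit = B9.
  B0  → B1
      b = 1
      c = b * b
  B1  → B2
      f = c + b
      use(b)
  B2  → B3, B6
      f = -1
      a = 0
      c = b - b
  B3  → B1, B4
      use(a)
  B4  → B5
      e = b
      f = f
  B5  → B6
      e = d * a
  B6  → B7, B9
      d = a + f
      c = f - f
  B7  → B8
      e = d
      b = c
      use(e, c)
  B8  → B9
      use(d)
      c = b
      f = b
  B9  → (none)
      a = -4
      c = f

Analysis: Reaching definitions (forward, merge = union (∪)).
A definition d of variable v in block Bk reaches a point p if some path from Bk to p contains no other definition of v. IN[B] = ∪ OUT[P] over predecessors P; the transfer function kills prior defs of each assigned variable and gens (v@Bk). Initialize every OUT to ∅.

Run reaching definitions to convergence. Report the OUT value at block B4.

Answer: {a@B2, b@B0, c@B2, e@B4, f@B4}

Trace:
Fixpoint table:
  B0:   IN={}   OUT={b@B0, c@B0}
  B1:   IN={a@B2, b@B0, c@B0, c@B2, f@B2}   OUT={a@B2, b@B0, c@B0, c@B2, f@B1}
  B2:   IN={a@B2, b@B0, c@B0, c@B2, f@B1}   OUT={a@B2, b@B0, c@B2, f@B2}
  B3:   IN={a@B2, b@B0, c@B2, f@B2}   OUT={a@B2, b@B0, c@B2, f@B2}
  B4:   IN={a@B2, b@B0, c@B2, f@B2}   OUT={a@B2, b@B0, c@B2, e@B4, f@B4}
  B5:   IN={a@B2, b@B0, c@B2, e@B4, f@B4}   OUT={a@B2, b@B0, c@B2, e@B5, f@B4}
  B6:   IN={a@B2, b@B0, c@B2, e@B5, f@B2, f@B4}   OUT={a@B2, b@B0, c@B6, d@B6, e@B5, f@B2, f@B4}
  B7:   IN={a@B2, b@B0, c@B6, d@B6, e@B5, f@B2, f@B4}   OUT={a@B2, b@B7, c@B6, d@B6, e@B7, f@B2, f@B4}
  B8:   IN={a@B2, b@B7, c@B6, d@B6, e@B7, f@B2, f@B4}   OUT={a@B2, b@B7, c@B8, d@B6, e@B7, f@B8}
  B9:   IN={a@B2, b@B0, b@B7, c@B6, c@B8, d@B6, e@B5, e@B7, f@B2, f@B4, f@B8}   OUT={a@B9, b@B0, b@B7, c@B9, d@B6, e@B5, e@B7, f@B2, f@B4, f@B8}

Merge at B4: IN[B4] = OUT[B3] = {a@B2, b@B0, c@B2, f@B2}
Applying B4's transfer function to that IN value gives OUT[B4] (row B4 above).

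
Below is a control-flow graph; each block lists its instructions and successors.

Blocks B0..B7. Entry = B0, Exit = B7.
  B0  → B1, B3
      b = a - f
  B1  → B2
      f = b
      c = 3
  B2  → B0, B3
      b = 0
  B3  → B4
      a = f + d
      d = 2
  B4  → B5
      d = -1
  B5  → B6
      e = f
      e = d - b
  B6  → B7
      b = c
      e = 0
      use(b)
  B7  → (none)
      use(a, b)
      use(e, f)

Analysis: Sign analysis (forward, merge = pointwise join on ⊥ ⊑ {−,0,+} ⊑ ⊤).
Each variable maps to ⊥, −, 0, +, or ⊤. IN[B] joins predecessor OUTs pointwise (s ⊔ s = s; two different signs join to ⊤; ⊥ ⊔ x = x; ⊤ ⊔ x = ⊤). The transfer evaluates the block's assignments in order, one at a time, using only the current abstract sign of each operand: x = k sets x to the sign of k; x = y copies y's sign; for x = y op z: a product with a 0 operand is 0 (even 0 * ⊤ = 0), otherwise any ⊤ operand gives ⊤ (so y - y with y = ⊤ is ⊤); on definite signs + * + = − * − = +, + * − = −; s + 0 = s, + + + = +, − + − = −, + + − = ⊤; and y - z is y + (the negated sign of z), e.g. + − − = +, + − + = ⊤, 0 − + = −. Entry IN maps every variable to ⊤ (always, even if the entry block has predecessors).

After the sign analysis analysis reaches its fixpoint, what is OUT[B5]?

Converged values:
  B0:   IN=(all ⊤)   OUT=(all ⊤)
  B1:   IN=(all ⊤)   OUT={c:+; rest ⊤}
  B2:   IN={c:+; rest ⊤}   OUT={b:0, c:+; rest ⊤}
  B3:   IN=(all ⊤)   OUT={d:+; rest ⊤}
  B4:   IN={d:+; rest ⊤}   OUT={d:-; rest ⊤}
  B5:   IN={d:-; rest ⊤}   OUT={d:-; rest ⊤}
  B6:   IN={d:-; rest ⊤}   OUT={d:-, e:0; rest ⊤}
  B7:   IN={d:-, e:0; rest ⊤}   OUT={d:-, e:0; rest ⊤}

Merge at B5: IN[B5] = OUT[B4] = {a: ⊤, b: ⊤, c: ⊤, d: -, e: ⊤, f: ⊤}
Applying B5's transfer function to that IN value gives OUT[B5] (row B5 above).

Answer: {a: ⊤, b: ⊤, c: ⊤, d: -, e: ⊤, f: ⊤}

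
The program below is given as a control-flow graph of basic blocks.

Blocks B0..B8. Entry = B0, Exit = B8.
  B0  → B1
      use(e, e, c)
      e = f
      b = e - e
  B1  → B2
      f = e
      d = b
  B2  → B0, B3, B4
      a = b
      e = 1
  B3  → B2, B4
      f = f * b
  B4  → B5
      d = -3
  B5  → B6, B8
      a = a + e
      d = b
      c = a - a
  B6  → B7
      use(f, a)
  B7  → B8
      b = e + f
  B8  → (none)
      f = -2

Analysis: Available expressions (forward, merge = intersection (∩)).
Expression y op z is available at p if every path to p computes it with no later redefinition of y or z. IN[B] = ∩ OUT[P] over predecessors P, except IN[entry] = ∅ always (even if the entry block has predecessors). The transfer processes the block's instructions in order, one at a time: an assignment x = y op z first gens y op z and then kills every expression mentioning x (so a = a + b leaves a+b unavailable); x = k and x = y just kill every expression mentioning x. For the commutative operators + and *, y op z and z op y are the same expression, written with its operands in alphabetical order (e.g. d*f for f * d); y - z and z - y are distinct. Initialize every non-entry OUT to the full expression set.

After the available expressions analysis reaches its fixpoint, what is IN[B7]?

Fixpoint table:
  B0:  IN={}  OUT={e-e}
  B1:  IN={e-e}  OUT={e-e}
  B2:  IN={}  OUT={}
  B3:  IN={}  OUT={}
  B4:  IN={}  OUT={}
  B5:  IN={}  OUT={a-a}
  B6:  IN={a-a}  OUT={a-a}
  B7:  IN={a-a}  OUT={a-a, e+f}
  B8:  IN={a-a}  OUT={a-a}

Merge at B7: IN[B7] = OUT[B6] = {a-a}

Answer: {a-a}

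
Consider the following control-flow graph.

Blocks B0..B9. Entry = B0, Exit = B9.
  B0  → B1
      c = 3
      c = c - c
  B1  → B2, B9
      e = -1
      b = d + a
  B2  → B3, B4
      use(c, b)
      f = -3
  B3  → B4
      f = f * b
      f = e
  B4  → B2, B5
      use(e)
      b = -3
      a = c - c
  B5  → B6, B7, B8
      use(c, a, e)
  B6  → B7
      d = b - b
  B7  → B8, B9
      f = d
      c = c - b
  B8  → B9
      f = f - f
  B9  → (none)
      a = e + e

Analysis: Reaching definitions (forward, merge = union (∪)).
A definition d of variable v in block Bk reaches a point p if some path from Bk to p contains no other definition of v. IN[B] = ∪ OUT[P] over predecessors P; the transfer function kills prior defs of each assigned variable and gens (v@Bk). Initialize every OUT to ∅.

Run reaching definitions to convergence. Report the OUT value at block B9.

Converged values:
  B0:  IN={}  OUT={c@B0}
  B1:  IN={c@B0}  OUT={b@B1, c@B0, e@B1}
  B2:  IN={a@B4, b@B1, b@B4, c@B0, e@B1, f@B2, f@B3}  OUT={a@B4, b@B1, b@B4, c@B0, e@B1, f@B2}
  B3:  IN={a@B4, b@B1, b@B4, c@B0, e@B1, f@B2}  OUT={a@B4, b@B1, b@B4, c@B0, e@B1, f@B3}
  B4:  IN={a@B4, b@B1, b@B4, c@B0, e@B1, f@B2, f@B3}  OUT={a@B4, b@B4, c@B0, e@B1, f@B2, f@B3}
  B5:  IN={a@B4, b@B4, c@B0, e@B1, f@B2, f@B3}  OUT={a@B4, b@B4, c@B0, e@B1, f@B2, f@B3}
  B6:  IN={a@B4, b@B4, c@B0, e@B1, f@B2, f@B3}  OUT={a@B4, b@B4, c@B0, d@B6, e@B1, f@B2, f@B3}
  B7:  IN={a@B4, b@B4, c@B0, d@B6, e@B1, f@B2, f@B3}  OUT={a@B4, b@B4, c@B7, d@B6, e@B1, f@B7}
  B8:  IN={a@B4, b@B4, c@B0, c@B7, d@B6, e@B1, f@B2, f@B3, f@B7}  OUT={a@B4, b@B4, c@B0, c@B7, d@B6, e@B1, f@B8}
  B9:  IN={a@B4, b@B1, b@B4, c@B0, c@B7, d@B6, e@B1, f@B7, f@B8}  OUT={a@B9, b@B1, b@B4, c@B0, c@B7, d@B6, e@B1, f@B7, f@B8}

Merge at B9: IN[B9] = OUT[B1] ⊔ OUT[B7] ⊔ OUT[B8] = {a@B4, b@B1, b@B4, c@B0, c@B7, d@B6, e@B1, f@B7, f@B8}
Applying B9's transfer function to that IN value gives OUT[B9] (row B9 above).

Answer: {a@B9, b@B1, b@B4, c@B0, c@B7, d@B6, e@B1, f@B7, f@B8}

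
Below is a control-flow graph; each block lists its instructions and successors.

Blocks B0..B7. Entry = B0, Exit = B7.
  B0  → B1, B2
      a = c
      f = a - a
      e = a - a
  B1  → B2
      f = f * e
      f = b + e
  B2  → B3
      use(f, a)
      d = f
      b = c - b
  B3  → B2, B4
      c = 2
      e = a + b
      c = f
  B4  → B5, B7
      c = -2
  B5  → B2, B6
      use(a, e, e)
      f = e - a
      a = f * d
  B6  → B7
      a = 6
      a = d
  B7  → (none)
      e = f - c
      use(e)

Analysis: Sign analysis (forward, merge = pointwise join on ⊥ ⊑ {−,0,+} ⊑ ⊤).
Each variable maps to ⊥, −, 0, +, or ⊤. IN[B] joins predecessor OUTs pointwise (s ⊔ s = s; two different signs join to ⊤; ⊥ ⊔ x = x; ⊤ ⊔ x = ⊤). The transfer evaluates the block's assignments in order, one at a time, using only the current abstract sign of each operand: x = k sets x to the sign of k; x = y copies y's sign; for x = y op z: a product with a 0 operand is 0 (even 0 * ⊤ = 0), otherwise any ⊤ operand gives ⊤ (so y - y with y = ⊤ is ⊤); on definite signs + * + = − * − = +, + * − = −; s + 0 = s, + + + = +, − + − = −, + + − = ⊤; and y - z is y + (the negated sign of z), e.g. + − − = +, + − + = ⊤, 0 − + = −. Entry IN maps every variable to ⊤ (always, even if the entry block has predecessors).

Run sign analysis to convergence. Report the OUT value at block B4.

Answer: {a: ⊤, b: ⊤, c: -, d: ⊤, e: ⊤, f: ⊤}

Trace:
Converged values:
  B0:   IN=(all ⊤)   OUT=(all ⊤)
  B1:   IN=(all ⊤)   OUT=(all ⊤)
  B2:   IN=(all ⊤)   OUT=(all ⊤)
  B3:   IN=(all ⊤)   OUT=(all ⊤)
  B4:   IN=(all ⊤)   OUT={c:-; rest ⊤}
  B5:   IN={c:-; rest ⊤}   OUT={c:-; rest ⊤}
  B6:   IN={c:-; rest ⊤}   OUT={c:-; rest ⊤}
  B7:   IN={c:-; rest ⊤}   OUT={c:-; rest ⊤}

Merge at B4: IN[B4] = OUT[B3] = {a: ⊤, b: ⊤, c: ⊤, d: ⊤, e: ⊤, f: ⊤}
Applying B4's transfer function to that IN value gives OUT[B4] (row B4 above).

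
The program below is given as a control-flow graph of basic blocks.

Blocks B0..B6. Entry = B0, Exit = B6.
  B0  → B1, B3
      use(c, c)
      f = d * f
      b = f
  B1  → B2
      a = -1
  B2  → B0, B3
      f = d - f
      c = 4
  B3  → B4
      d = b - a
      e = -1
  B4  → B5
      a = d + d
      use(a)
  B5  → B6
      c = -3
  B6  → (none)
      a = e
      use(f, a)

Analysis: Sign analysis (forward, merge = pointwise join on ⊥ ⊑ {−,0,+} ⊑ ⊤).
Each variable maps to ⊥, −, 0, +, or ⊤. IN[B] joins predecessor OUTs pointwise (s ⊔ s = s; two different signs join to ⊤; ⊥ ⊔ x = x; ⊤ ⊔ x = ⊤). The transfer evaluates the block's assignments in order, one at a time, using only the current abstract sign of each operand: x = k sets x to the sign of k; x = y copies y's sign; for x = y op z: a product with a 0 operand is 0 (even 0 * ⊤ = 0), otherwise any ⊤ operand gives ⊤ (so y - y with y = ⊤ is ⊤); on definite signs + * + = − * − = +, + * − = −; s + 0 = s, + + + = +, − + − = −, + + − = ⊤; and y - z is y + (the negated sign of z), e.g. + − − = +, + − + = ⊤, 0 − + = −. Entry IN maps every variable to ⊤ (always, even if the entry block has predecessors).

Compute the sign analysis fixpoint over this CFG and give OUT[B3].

Answer: {a: ⊤, b: ⊤, c: ⊤, d: ⊤, e: -, f: ⊤}

Working:
Converged values:
  B0:   IN=(all ⊤)   OUT=(all ⊤)
  B1:   IN=(all ⊤)   OUT={a:-; rest ⊤}
  B2:   IN={a:-; rest ⊤}   OUT={a:-, c:+; rest ⊤}
  B3:   IN=(all ⊤)   OUT={e:-; rest ⊤}
  B4:   IN={e:-; rest ⊤}   OUT={e:-; rest ⊤}
  B5:   IN={e:-; rest ⊤}   OUT={c:-, e:-; rest ⊤}
  B6:   IN={c:-, e:-; rest ⊤}   OUT={a:-, c:-, e:-; rest ⊤}

Merge at B3: IN[B3] = OUT[B0] ⊔ OUT[B2] = {a: ⊤, b: ⊤, c: ⊤, d: ⊤, e: ⊤, f: ⊤}
Applying B3's transfer function to that IN value gives OUT[B3] (row B3 above).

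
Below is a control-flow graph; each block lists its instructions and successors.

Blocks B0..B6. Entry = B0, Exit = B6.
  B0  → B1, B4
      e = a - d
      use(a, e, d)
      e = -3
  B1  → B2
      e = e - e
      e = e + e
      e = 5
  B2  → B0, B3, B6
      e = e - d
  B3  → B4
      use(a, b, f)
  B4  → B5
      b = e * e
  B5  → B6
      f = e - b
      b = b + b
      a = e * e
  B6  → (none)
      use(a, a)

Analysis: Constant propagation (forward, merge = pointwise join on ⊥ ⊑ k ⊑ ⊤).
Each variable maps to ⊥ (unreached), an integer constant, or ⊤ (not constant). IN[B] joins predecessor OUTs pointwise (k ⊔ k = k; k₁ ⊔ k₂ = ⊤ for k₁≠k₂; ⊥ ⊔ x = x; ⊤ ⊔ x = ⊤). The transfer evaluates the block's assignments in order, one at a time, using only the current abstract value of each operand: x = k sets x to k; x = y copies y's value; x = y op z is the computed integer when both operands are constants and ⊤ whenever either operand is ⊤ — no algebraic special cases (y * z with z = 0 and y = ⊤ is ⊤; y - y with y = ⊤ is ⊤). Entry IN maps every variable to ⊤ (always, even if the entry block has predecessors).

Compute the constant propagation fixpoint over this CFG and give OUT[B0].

Per-block solution:
  B0:  IN=(all ⊤)  OUT={e:-3; rest ⊤}
  B1:  IN={e:-3; rest ⊤}  OUT={e:5; rest ⊤}
  B2:  IN={e:5; rest ⊤}  OUT=(all ⊤)
  B3:  IN=(all ⊤)  OUT=(all ⊤)
  B4:  IN=(all ⊤)  OUT=(all ⊤)
  B5:  IN=(all ⊤)  OUT=(all ⊤)
  B6:  IN=(all ⊤)  OUT=(all ⊤)

Merge at B0 (entry node, so the boundary value (all ⊤) is joined with the incoming edge(s)): IN[B0] = (all ⊤) ⊔ OUT[B2] = {a: ⊤, b: ⊤, c: ⊤, d: ⊤, e: ⊤, f: ⊤}
Applying B0's transfer function to that IN value gives OUT[B0] (row B0 above).

Answer: {a: ⊤, b: ⊤, c: ⊤, d: ⊤, e: -3, f: ⊤}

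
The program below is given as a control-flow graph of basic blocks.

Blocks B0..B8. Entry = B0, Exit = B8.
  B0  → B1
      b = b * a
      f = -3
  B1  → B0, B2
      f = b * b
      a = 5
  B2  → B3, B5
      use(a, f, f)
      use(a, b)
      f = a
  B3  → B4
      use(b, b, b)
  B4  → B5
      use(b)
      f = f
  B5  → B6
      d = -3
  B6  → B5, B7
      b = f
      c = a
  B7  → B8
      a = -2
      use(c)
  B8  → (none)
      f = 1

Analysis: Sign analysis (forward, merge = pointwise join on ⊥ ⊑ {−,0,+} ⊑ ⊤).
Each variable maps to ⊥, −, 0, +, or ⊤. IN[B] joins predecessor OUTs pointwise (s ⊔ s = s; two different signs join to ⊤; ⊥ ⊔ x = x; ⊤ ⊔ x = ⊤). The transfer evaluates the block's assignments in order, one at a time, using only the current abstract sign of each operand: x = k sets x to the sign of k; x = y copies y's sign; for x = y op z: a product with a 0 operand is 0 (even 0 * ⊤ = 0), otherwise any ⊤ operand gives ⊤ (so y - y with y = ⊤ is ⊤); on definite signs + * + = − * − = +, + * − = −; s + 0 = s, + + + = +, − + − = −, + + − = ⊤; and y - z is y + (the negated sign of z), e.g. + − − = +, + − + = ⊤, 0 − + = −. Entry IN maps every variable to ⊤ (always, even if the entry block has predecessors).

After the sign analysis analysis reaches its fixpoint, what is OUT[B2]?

Per-block solution:
  B0:   IN=(all ⊤)   OUT={f:-; rest ⊤}
  B1:   IN={f:-; rest ⊤}   OUT={a:+; rest ⊤}
  B2:   IN={a:+; rest ⊤}   OUT={a:+, f:+; rest ⊤}
  B3:   IN={a:+, f:+; rest ⊤}   OUT={a:+, f:+; rest ⊤}
  B4:   IN={a:+, f:+; rest ⊤}   OUT={a:+, f:+; rest ⊤}
  B5:   IN={a:+, f:+; rest ⊤}   OUT={a:+, d:-, f:+; rest ⊤}
  B6:   IN={a:+, d:-, f:+; rest ⊤}   OUT={a:+, b:+, c:+, d:-, f:+; rest ⊤}
  B7:   IN={a:+, b:+, c:+, d:-, f:+; rest ⊤}   OUT={a:-, b:+, c:+, d:-, f:+; rest ⊤}
  B8:   IN={a:-, b:+, c:+, d:-, f:+; rest ⊤}   OUT={a:-, b:+, c:+, d:-, f:+; rest ⊤}

Merge at B2: IN[B2] = OUT[B1] = {a: +, b: ⊤, c: ⊤, d: ⊤, e: ⊤, f: ⊤}
Applying B2's transfer function to that IN value gives OUT[B2] (row B2 above).

Answer: {a: +, b: ⊤, c: ⊤, d: ⊤, e: ⊤, f: +}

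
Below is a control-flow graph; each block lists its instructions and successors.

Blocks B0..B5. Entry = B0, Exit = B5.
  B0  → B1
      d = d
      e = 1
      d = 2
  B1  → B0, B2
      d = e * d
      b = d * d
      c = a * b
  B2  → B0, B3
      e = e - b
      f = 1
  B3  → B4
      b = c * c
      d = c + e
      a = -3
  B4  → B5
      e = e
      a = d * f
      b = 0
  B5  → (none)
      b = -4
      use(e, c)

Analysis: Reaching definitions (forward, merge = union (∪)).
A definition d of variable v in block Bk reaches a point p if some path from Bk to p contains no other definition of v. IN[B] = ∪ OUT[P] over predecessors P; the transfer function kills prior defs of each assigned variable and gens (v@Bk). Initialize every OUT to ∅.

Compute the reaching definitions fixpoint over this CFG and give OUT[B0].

Per-block solution:
  B0:   IN={b@B1, c@B1, d@B1, e@B0, e@B2, f@B2}   OUT={b@B1, c@B1, d@B0, e@B0, f@B2}
  B1:   IN={b@B1, c@B1, d@B0, e@B0, f@B2}   OUT={b@B1, c@B1, d@B1, e@B0, f@B2}
  B2:   IN={b@B1, c@B1, d@B1, e@B0, f@B2}   OUT={b@B1, c@B1, d@B1, e@B2, f@B2}
  B3:   IN={b@B1, c@B1, d@B1, e@B2, f@B2}   OUT={a@B3, b@B3, c@B1, d@B3, e@B2, f@B2}
  B4:   IN={a@B3, b@B3, c@B1, d@B3, e@B2, f@B2}   OUT={a@B4, b@B4, c@B1, d@B3, e@B4, f@B2}
  B5:   IN={a@B4, b@B4, c@B1, d@B3, e@B4, f@B2}   OUT={a@B4, b@B5, c@B1, d@B3, e@B4, f@B2}

Merge at B0 (entry node, so the boundary value {} is joined with the incoming edge(s)): IN[B0] = {} ⊔ OUT[B1] ⊔ OUT[B2] = {b@B1, c@B1, d@B1, e@B0, e@B2, f@B2}
Applying B0's transfer function to that IN value gives OUT[B0] (row B0 above).

Answer: {b@B1, c@B1, d@B0, e@B0, f@B2}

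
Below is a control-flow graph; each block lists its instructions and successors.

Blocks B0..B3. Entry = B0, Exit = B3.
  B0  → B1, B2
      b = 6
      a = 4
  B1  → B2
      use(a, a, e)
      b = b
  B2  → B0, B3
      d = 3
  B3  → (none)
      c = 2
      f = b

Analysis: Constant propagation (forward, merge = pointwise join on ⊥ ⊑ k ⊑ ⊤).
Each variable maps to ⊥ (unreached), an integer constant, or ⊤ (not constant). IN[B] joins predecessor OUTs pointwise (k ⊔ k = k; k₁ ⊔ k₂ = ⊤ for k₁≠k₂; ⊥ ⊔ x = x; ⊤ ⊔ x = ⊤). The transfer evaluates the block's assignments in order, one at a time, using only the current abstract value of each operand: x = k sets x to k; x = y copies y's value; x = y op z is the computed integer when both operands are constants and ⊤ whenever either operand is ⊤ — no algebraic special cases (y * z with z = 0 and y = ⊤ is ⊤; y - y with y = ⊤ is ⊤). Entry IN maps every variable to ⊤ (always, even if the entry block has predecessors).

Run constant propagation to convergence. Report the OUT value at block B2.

Answer: {a: 4, b: 6, c: ⊤, d: 3, e: ⊤, f: ⊤}

Working:
Fixpoint table:
  B0:   IN=(all ⊤)   OUT={a:4, b:6; rest ⊤}
  B1:   IN={a:4, b:6; rest ⊤}   OUT={a:4, b:6; rest ⊤}
  B2:   IN={a:4, b:6; rest ⊤}   OUT={a:4, b:6, d:3; rest ⊤}
  B3:   IN={a:4, b:6, d:3; rest ⊤}   OUT={a:4, b:6, c:2, d:3, f:6; rest ⊤}

Merge at B2: IN[B2] = OUT[B0] ⊔ OUT[B1] = {a: 4, b: 6, c: ⊤, d: ⊤, e: ⊤, f: ⊤}
Applying B2's transfer function to that IN value gives OUT[B2] (row B2 above).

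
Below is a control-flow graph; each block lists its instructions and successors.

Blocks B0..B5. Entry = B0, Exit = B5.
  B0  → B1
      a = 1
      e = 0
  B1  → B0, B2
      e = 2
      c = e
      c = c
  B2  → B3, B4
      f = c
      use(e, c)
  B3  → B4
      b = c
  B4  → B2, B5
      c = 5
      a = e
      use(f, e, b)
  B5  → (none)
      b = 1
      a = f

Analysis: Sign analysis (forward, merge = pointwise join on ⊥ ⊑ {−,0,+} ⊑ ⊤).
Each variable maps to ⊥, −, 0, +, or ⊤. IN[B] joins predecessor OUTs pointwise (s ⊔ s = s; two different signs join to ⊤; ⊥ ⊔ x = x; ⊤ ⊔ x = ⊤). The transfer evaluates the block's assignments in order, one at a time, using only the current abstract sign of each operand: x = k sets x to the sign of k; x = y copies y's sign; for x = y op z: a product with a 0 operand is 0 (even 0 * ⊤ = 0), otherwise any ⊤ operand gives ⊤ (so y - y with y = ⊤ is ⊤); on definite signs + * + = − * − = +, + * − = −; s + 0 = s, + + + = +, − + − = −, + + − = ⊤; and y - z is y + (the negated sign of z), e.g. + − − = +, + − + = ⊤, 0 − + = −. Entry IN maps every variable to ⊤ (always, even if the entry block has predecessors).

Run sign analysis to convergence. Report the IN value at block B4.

Per-block solution:
  B0:   IN=(all ⊤)   OUT={a:+, e:0; rest ⊤}
  B1:   IN={a:+, e:0; rest ⊤}   OUT={a:+, c:+, e:+; rest ⊤}
  B2:   IN={a:+, c:+, e:+; rest ⊤}   OUT={a:+, c:+, e:+, f:+; rest ⊤}
  B3:   IN={a:+, c:+, e:+, f:+; rest ⊤}   OUT={a:+, b:+, c:+, e:+, f:+; rest ⊤}
  B4:   IN={a:+, c:+, e:+, f:+; rest ⊤}   OUT={a:+, c:+, e:+, f:+; rest ⊤}
  B5:   IN={a:+, c:+, e:+, f:+; rest ⊤}   OUT={a:+, b:+, c:+, e:+, f:+; rest ⊤}

Merge at B4: IN[B4] = OUT[B2] ⊔ OUT[B3] = {a: +, b: ⊤, c: +, d: ⊤, e: +, f: +}

Answer: {a: +, b: ⊤, c: +, d: ⊤, e: +, f: +}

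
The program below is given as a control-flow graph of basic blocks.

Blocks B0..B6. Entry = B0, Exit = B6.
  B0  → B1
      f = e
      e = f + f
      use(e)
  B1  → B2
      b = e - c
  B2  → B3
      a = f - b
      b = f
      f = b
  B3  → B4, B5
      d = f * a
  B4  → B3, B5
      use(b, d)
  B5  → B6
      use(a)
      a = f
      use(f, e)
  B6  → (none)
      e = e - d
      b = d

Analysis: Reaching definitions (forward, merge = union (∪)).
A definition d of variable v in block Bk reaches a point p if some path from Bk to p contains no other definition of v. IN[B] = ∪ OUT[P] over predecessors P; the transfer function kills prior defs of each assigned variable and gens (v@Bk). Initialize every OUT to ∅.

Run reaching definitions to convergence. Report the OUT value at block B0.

Answer: {e@B0, f@B0}

Working:
Per-block solution:
  B0:  IN={}  OUT={e@B0, f@B0}
  B1:  IN={e@B0, f@B0}  OUT={b@B1, e@B0, f@B0}
  B2:  IN={b@B1, e@B0, f@B0}  OUT={a@B2, b@B2, e@B0, f@B2}
  B3:  IN={a@B2, b@B2, d@B3, e@B0, f@B2}  OUT={a@B2, b@B2, d@B3, e@B0, f@B2}
  B4:  IN={a@B2, b@B2, d@B3, e@B0, f@B2}  OUT={a@B2, b@B2, d@B3, e@B0, f@B2}
  B5:  IN={a@B2, b@B2, d@B3, e@B0, f@B2}  OUT={a@B5, b@B2, d@B3, e@B0, f@B2}
  B6:  IN={a@B5, b@B2, d@B3, e@B0, f@B2}  OUT={a@B5, b@B6, d@B3, e@B6, f@B2}

B0 is the boundary node: IN[B0] = {}
Applying B0's transfer function to that IN value gives OUT[B0] (row B0 above).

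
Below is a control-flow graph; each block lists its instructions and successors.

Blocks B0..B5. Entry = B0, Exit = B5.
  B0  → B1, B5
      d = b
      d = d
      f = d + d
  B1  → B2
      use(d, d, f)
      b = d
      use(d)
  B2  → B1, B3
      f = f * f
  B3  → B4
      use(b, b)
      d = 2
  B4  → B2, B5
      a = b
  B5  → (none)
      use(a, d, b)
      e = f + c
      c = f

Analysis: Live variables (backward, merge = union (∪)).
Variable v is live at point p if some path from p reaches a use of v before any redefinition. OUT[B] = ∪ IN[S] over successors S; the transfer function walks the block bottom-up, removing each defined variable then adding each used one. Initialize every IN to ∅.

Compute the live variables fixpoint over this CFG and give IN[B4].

Answer: {b, c, d, f}

Trace:
Converged values:
  B0:  IN={a, b, c}  OUT={a, b, c, d, f}
  B1:  IN={c, d, f}  OUT={b, c, d, f}
  B2:  IN={b, c, d, f}  OUT={b, c, d, f}
  B3:  IN={b, c, f}  OUT={b, c, d, f}
  B4:  IN={b, c, d, f}  OUT={a, b, c, d, f}
  B5:  IN={a, b, c, d, f}  OUT={}

Merge at B4: OUT[B4] = IN[B2] ⊔ IN[B5] = {a, b, c, d, f}
Applying B4's transfer function to that OUT value gives IN[B4] (row B4 above).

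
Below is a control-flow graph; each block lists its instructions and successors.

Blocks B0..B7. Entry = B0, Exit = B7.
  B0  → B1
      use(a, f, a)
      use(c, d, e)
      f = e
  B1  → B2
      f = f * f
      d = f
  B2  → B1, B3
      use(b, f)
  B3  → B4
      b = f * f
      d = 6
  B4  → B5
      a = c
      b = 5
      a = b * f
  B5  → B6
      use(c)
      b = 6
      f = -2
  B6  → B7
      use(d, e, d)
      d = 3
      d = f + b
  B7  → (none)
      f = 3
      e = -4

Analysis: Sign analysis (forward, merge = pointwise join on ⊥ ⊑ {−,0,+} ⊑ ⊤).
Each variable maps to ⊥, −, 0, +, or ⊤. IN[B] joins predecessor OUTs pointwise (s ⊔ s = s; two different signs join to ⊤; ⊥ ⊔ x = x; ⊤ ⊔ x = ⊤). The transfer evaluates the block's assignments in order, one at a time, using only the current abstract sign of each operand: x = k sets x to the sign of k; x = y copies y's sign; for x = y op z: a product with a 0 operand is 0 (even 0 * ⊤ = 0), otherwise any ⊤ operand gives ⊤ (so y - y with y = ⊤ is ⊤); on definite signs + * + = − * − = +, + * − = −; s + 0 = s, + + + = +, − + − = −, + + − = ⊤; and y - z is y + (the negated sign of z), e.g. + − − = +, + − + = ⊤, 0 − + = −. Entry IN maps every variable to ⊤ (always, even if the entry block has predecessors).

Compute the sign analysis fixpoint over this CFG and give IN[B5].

Converged values:
  B0:  IN=(all ⊤)  OUT=(all ⊤)
  B1:  IN=(all ⊤)  OUT=(all ⊤)
  B2:  IN=(all ⊤)  OUT=(all ⊤)
  B3:  IN=(all ⊤)  OUT={d:+; rest ⊤}
  B4:  IN={d:+; rest ⊤}  OUT={b:+, d:+; rest ⊤}
  B5:  IN={b:+, d:+; rest ⊤}  OUT={b:+, d:+, f:-; rest ⊤}
  B6:  IN={b:+, d:+, f:-; rest ⊤}  OUT={b:+, f:-; rest ⊤}
  B7:  IN={b:+, f:-; rest ⊤}  OUT={b:+, e:-, f:+; rest ⊤}

Merge at B5: IN[B5] = OUT[B4] = {a: ⊤, b: +, c: ⊤, d: +, e: ⊤, f: ⊤}

Answer: {a: ⊤, b: +, c: ⊤, d: +, e: ⊤, f: ⊤}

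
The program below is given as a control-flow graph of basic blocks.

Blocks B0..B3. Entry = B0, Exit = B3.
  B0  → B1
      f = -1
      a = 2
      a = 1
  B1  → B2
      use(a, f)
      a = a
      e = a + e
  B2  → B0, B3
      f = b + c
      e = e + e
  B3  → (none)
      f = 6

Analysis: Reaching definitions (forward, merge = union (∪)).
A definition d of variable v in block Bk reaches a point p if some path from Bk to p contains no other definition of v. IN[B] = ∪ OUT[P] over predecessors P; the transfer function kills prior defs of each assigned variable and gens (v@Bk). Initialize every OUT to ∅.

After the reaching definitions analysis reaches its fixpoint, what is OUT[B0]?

Answer: {a@B0, e@B2, f@B0}

Trace:
Fixpoint table:
  B0: | IN={a@B1, e@B2, f@B2} | OUT={a@B0, e@B2, f@B0}
  B1: | IN={a@B0, e@B2, f@B0} | OUT={a@B1, e@B1, f@B0}
  B2: | IN={a@B1, e@B1, f@B0} | OUT={a@B1, e@B2, f@B2}
  B3: | IN={a@B1, e@B2, f@B2} | OUT={a@B1, e@B2, f@B3}

Merge at B0 (entry node, so the boundary value {} is joined with the incoming edge(s)): IN[B0] = {} ⊔ OUT[B2] = {a@B1, e@B2, f@B2}
Applying B0's transfer function to that IN value gives OUT[B0] (row B0 above).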